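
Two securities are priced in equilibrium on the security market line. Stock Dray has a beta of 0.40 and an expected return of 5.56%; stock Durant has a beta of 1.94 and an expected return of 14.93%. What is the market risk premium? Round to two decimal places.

Both satisfy E(R) = R_f + β·MRP, so the slope of the SML is
MRP = (14.93% − 5.56%) / (1.94 − 0.40) = 9.37% / 1.54 = 6.0844%

6.08%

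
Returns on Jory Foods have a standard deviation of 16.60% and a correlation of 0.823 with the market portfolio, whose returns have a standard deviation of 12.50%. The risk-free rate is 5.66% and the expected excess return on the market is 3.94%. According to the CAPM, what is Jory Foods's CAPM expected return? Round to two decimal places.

β = ρ × σ_i / σ_m = 0.823 × 16.60% / 12.50% = 1.0929
E(R) = 5.66% + 1.0929 × 3.94% = 9.97%

9.97%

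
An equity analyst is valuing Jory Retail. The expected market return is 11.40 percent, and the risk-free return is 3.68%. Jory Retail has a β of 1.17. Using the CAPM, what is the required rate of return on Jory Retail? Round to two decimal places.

Market risk premium = E(R_m) − R_f = 11.40% − 3.68% = 7.72%
E(R) = R_f + β × MRP = 3.68% + 1.17 × 7.72% = 12.71%

12.71%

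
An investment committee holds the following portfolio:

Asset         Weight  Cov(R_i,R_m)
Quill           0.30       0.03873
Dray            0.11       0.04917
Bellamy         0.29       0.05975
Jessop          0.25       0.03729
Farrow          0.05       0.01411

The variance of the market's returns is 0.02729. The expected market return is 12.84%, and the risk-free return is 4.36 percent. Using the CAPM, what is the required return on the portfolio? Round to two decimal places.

β_Quill = 0.03873 / 0.02729 = 1.4192
β_Dray = 0.04917 / 0.02729 = 1.8018
β_Bellamy = 0.05975 / 0.02729 = 2.1894
β_Jessop = 0.03729 / 0.02729 = 1.3664
β_Farrow = 0.01411 / 0.02729 = 0.5170
β_P = Σ w_i β_i = 0.30×1.4192 + 0.11×1.8018 + 0.29×2.1894 + 0.25×1.3664 + 0.05×0.5170 = 1.6263
MRP = 12.84% − 4.36% = 8.48%
E(R_P) = R_f + β_P × MRP = 4.36% + 1.6263 × 8.48% = 18.15%

18.15%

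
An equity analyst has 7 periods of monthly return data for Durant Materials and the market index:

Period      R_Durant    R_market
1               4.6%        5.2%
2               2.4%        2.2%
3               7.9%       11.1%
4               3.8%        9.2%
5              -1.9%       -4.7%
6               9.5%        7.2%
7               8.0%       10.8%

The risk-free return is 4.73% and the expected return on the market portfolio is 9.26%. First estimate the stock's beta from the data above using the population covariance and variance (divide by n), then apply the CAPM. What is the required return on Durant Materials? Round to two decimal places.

Mean R_i = (4.6 + 2.4 + 7.9 + 3.8 − 1.9 + 9.5 + 8.0) / 7 = 4.9000%
Mean R_m = (5.2 + 2.2 + 11.1 + 9.2 − 4.7 + 7.2 + 10.8) / 7 = 5.8571%
Σ(R_i − R̄_i)(R_m − R̄_m) = 114.6800  ⇒  Cov = 114.6800 / 7 = 16.3829
Σ(R_m − R̄_m)² = 190.1571  ⇒  Var(R_m) = 190.1571 / 7 = 27.1653
β = Cov / Var(R_m) = 16.3829 / 27.1653 = 0.6031
MRP = 9.26% − 4.73% = 4.53%
E(R) = R_f + β × MRP = 4.73% + 0.6031 × 4.53% = 7.46%

7.46%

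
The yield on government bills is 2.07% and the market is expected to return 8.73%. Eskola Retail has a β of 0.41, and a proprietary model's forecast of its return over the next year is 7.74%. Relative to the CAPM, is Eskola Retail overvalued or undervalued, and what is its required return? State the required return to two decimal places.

MRP = 8.73% − 2.07% = 6.66%
Required return = R_f + β·MRP = 2.07% + 0.41 × 6.66% = 4.80%
Forecast 7.74% > required 4.80% → the stock plots above the SML → undervalued.

Undervalued; required return 4.80%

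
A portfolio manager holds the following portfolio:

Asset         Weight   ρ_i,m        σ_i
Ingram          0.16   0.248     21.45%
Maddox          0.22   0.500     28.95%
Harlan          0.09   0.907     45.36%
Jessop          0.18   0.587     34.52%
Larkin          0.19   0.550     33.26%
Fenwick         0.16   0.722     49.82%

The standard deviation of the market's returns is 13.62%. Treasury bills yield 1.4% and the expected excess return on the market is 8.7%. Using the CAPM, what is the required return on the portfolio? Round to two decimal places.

14.57%

β_Ingram = 0.248 × 21.45% / 13.62% = 0.3906
β_Maddox = 0.500 × 28.95% / 13.62% = 1.0628
β_Harlan = 0.907 × 45.36% / 13.62% = 3.0207
β_Jessop = 0.587 × 34.52% / 13.62% = 1.4878
β_Larkin = 0.550 × 33.26% / 13.62% = 1.3431
β_Fenwick = 0.722 × 49.82% / 13.62% = 2.6410
β_P = Σ w_i β_i = 0.16×0.3906 + 0.22×1.0628 + 0.09×3.0207 + 0.18×1.4878 + 0.19×1.3431 + 0.16×2.6410 = 1.5137
E(R_P) = R_f + β_P × MRP = 1.4% + 1.5137 × 8.7% = 14.57%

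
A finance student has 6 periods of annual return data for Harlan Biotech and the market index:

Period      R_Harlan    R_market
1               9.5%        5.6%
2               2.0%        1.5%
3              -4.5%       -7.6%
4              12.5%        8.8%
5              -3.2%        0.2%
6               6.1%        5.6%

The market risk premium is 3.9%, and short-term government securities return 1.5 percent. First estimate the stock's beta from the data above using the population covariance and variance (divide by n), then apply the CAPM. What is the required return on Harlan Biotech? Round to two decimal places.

Mean R_i = (9.5 + 2.0 − 4.5 + 12.5 − 3.2 + 6.1) / 6 = 3.7333%
Mean R_m = (5.6 + 1.5 − 7.6 + 8.8 + 0.2 + 5.6) / 6 = 2.3500%
Σ(R_i − R̄_i)(R_m − R̄_m) = 181.2800  ⇒  Cov = 181.2800 / 6 = 30.2133
Σ(R_m − R̄_m)² = 167.0750  ⇒  Var(R_m) = 167.0750 / 6 = 27.8458
β = Cov / Var(R_m) = 30.2133 / 27.8458 = 1.0850
E(R) = R_f + β × MRP = 1.5% + 1.0850 × 3.9% = 5.73%

5.73%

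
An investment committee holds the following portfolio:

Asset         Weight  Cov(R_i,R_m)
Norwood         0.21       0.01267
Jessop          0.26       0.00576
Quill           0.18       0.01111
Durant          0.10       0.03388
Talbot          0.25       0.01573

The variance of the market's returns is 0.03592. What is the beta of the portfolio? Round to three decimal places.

0.375

β_Norwood = 0.01267 / 0.03592 = 0.3527
β_Jessop = 0.00576 / 0.03592 = 0.1604
β_Quill = 0.01111 / 0.03592 = 0.3093
β_Durant = 0.03388 / 0.03592 = 0.9432
β_Talbot = 0.01573 / 0.03592 = 0.4379
β_P = Σ w_i β_i = 0.21×0.3527 + 0.26×0.1604 + 0.18×0.3093 + 0.10×0.9432 + 0.25×0.4379 = 0.3752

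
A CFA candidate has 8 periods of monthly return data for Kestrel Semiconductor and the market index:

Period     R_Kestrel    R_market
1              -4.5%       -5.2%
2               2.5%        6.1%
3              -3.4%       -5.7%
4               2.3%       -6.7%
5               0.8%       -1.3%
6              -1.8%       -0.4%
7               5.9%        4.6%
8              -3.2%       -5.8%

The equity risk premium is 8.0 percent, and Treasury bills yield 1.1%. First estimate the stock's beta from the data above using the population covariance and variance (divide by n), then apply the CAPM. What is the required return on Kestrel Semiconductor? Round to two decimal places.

5.07%

Mean R_i = (-4.5 + 2.5 − 3.4 + 2.3 + 0.8 − 1.8 + 5.9 − 3.2) / 8 = -0.1750%
Mean R_m = (-5.2 + 6.1 − 5.7 − 6.7 − 1.3 − 0.4 + 4.6 − 5.8) / 8 = -1.8000%
Σ(R_i − R̄_i)(R_m − R̄_m) = 85.4800  ⇒  Cov = 85.4800 / 8 = 10.6850
Σ(R_m − R̄_m)² = 172.3600  ⇒  Var(R_m) = 172.3600 / 8 = 21.5450
β = Cov / Var(R_m) = 10.6850 / 21.5450 = 0.4959
E(R) = R_f + β × MRP = 1.1% + 0.4959 × 8.0% = 5.07%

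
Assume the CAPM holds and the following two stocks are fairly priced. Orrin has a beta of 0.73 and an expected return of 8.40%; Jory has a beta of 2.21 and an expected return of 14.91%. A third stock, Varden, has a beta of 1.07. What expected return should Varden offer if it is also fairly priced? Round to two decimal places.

MRP (SML slope) = (14.91% − 8.40%) / (2.21 − 0.73) = 6.51% / 1.48 = 4.3986%
R_f (intercept) = 8.40% − 0.73 × 4.3986% = 5.1890%
E(R_Varden) = R_f + β × MRP = 5.1890% + 1.07 × 4.3986% = 9.90%

9.90%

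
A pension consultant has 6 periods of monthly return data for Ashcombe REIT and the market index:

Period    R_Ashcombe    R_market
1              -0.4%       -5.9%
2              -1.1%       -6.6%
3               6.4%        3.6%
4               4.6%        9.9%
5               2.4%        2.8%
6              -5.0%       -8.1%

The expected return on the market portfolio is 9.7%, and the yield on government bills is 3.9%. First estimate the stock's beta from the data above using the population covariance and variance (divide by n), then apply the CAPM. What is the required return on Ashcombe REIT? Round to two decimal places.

6.81%

Mean R_i = (-0.4 − 1.1 + 6.4 + 4.6 + 2.4 − 5.0) / 6 = 1.1500%
Mean R_m = (-5.9 − 6.6 + 3.6 + 9.9 + 2.8 − 8.1) / 6 = -0.7167%
Σ(R_i − R̄_i)(R_m − R̄_m) = 130.3650  ⇒  Cov = 130.3650 / 6 = 21.7275
Σ(R_m − R̄_m)² = 259.7083  ⇒  Var(R_m) = 259.7083 / 6 = 43.2847
β = Cov / Var(R_m) = 21.7275 / 43.2847 = 0.5020
MRP = 9.7% − 3.9% = 5.80%
E(R) = R_f + β × MRP = 3.9% + 0.5020 × 5.8% = 6.81%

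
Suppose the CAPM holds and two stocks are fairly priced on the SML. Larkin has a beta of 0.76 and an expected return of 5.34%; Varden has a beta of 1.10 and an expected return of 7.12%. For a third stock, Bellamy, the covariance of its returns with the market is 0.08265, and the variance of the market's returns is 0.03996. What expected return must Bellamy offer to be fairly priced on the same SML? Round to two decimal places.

MRP = (7.12% − 5.34%) / (1.10 − 0.76) = 5.2353%
R_f = 5.34% − 0.76 × 5.2353% = 1.3612%
β_Bellamy = Cov / Var(R_m) = 0.08265 / 0.03996 = 2.0683
E(R_Bellamy) = R_f + β × MRP = 1.3612% + 2.0683 × 5.2353% = 12.19%

12.19%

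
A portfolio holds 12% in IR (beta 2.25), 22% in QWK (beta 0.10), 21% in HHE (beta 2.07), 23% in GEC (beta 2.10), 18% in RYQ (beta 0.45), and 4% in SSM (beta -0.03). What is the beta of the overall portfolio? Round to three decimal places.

β_P = Σ w_i β_i = 0.12×2.25 + 0.22×0.10 + 0.21×2.07 + 0.23×2.10 + 0.18×0.45 + 0.04×-0.03 = 1.2895

1.290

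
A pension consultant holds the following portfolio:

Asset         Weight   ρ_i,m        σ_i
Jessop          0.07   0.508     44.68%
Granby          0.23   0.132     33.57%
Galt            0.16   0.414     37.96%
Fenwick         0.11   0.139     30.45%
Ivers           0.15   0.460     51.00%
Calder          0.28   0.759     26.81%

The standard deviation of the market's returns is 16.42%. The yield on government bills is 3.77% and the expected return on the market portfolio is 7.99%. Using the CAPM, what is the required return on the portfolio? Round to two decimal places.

7.57%

β_Jessop = 0.508 × 44.68% / 16.42% = 1.3823
β_Granby = 0.132 × 33.57% / 16.42% = 0.2699
β_Galt = 0.414 × 37.96% / 16.42% = 0.9571
β_Fenwick = 0.139 × 30.45% / 16.42% = 0.2578
β_Ivers = 0.460 × 51.00% / 16.42% = 1.4287
β_Calder = 0.759 × 26.81% / 16.42% = 1.2393
β_P = Σ w_i β_i = 0.07×1.3823 + 0.23×0.2699 + 0.16×0.9571 + 0.11×0.2578 + 0.15×1.4287 + 0.28×1.2393 = 0.9016
MRP = 7.99% − 3.77% = 4.22%
E(R_P) = R_f + β_P × MRP = 3.77% + 0.9016 × 4.22% = 7.57%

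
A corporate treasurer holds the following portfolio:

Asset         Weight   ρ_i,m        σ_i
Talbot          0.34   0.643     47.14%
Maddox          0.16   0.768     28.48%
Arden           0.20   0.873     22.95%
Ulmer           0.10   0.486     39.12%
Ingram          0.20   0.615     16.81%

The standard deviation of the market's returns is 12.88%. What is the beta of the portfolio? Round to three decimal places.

β_Talbot = 0.643 × 47.14% / 12.88% = 2.3533
β_Maddox = 0.768 × 28.48% / 12.88% = 1.6982
β_Arden = 0.873 × 22.95% / 12.88% = 1.5555
β_Ulmer = 0.486 × 39.12% / 12.88% = 1.4761
β_Ingram = 0.615 × 16.81% / 12.88% = 0.8027
β_P = Σ w_i β_i = 0.34×2.3533 + 0.16×1.6982 + 0.20×1.5555 + 0.10×1.4761 + 0.20×0.8027 = 1.6911

1.691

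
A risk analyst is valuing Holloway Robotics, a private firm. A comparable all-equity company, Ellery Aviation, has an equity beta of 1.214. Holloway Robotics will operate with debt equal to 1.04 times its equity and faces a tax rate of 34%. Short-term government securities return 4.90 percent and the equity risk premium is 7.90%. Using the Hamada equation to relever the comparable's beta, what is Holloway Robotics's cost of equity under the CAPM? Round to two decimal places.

β_L = β_U × [1 + (1 − t)(D/E)] = 1.214 × [1 + (1 − 0.34) × 1.04]
    = 1.214 × [1 + 0.66 × 1.04] = 1.214 × 1.6864 = 2.0473
E(R) = R_f + β_L × MRP = 4.90% + 2.0473 × 7.90% = 21.07%

21.07%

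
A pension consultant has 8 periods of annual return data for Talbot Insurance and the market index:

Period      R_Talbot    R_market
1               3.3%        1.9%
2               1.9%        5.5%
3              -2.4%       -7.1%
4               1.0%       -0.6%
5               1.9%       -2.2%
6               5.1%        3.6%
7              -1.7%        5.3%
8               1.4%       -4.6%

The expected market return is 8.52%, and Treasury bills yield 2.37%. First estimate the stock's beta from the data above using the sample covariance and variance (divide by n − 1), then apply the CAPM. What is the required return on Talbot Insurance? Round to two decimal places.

3.57%

Mean R_i = (3.3 + 1.9 − 2.4 + 1.0 + 1.9 + 5.1 − 1.7 + 1.4) / 8 = 1.3125%
Mean R_m = (1.9 + 5.5 − 7.1 − 0.6 − 2.2 + 3.6 + 5.3 − 4.6) / 8 = 0.2250%
Σ(R_i − R̄_i)(R_m − R̄_m) = 29.5275  ⇒  Cov = 29.5275 / 7 = 4.2182
Σ(R_m − R̄_m)² = 151.2750  ⇒  Var(R_m) = 151.2750 / 7 = 21.6107
β = Cov / Var(R_m) = 4.2182 / 21.6107 = 0.1952
MRP = 8.52% − 2.37% = 6.15%
E(R) = R_f + β × MRP = 2.37% + 0.1952 × 6.15% = 3.57%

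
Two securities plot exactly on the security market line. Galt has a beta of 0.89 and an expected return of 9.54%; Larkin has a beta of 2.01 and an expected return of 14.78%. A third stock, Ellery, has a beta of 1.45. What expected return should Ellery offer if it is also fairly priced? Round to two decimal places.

12.16%

MRP (SML slope) = (14.78% − 9.54%) / (2.01 − 0.89) = 5.24% / 1.12 = 4.6786%
R_f (intercept) = 9.54% − 0.89 × 4.6786% = 5.3760%
E(R_Ellery) = R_f + β × MRP = 5.3760% + 1.45 × 4.6786% = 12.16%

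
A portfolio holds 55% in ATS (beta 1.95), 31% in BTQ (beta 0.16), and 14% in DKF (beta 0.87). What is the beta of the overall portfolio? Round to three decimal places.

1.244

β_P = Σ w_i β_i = 0.55×1.95 + 0.31×0.16 + 0.14×0.87 = 1.2439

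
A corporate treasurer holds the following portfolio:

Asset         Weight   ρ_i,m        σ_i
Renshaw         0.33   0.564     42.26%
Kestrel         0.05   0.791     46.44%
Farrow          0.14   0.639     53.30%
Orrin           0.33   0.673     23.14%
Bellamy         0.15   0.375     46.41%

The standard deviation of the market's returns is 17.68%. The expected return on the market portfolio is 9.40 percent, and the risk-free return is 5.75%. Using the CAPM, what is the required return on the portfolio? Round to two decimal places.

β_Renshaw = 0.564 × 42.26% / 17.68% = 1.3481
β_Kestrel = 0.791 × 46.44% / 17.68% = 2.0777
β_Farrow = 0.639 × 53.30% / 17.68% = 1.9264
β_Orrin = 0.673 × 23.14% / 17.68% = 0.8808
β_Bellamy = 0.375 × 46.41% / 17.68% = 0.9844
β_P = Σ w_i β_i = 0.33×1.3481 + 0.05×2.0777 + 0.14×1.9264 + 0.33×0.8808 + 0.15×0.9844 = 1.2568
MRP = 9.40% − 5.75% = 3.65%
E(R_P) = R_f + β_P × MRP = 5.75% + 1.2568 × 3.65% = 10.34%

10.34%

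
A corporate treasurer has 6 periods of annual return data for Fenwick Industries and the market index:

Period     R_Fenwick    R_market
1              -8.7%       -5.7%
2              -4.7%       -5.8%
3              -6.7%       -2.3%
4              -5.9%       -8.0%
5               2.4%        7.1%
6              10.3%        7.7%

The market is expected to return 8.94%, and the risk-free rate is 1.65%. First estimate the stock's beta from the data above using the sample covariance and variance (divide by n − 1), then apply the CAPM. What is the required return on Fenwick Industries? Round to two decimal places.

8.43%

Mean R_i = (-8.7 − 4.7 − 6.7 − 5.9 + 2.4 + 10.3) / 6 = -2.2167%
Mean R_m = (-5.7 − 5.8 − 2.3 − 8.0 + 7.1 + 7.7) / 6 = -1.1667%
Σ(R_i − R̄_i)(R_m − R̄_m) = 220.2933  ⇒  Cov = 220.2933 / 5 = 44.0587
Σ(R_m − R̄_m)² = 236.9533  ⇒  Var(R_m) = 236.9533 / 5 = 47.3907
β = Cov / Var(R_m) = 44.0587 / 47.3907 = 0.9297
MRP = 8.94% − 1.65% = 7.29%
E(R) = R_f + β × MRP = 1.65% + 0.9297 × 7.29% = 8.43%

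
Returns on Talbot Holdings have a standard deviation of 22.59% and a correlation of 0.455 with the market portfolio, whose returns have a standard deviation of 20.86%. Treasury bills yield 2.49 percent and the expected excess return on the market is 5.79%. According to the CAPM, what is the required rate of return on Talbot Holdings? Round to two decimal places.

5.34%

β = ρ × σ_i / σ_m = 0.455 × 22.59% / 20.86% = 0.4927
E(R) = 2.49% + 0.4927 × 5.79% = 5.34%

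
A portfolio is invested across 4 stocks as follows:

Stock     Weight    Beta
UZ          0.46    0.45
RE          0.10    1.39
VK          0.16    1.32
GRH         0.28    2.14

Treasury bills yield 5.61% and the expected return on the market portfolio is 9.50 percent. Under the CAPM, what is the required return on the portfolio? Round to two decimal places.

10.11%

β_P = Σ w_i β_i = 0.46×0.45 + 0.10×1.39 + 0.16×1.32 + 0.28×2.14 = 1.1564
MRP = 9.50% − 5.61% = 3.89%
E(R_P) = R_f + β_P × MRP = 5.61% + 1.1564 × 3.89% = 10.11%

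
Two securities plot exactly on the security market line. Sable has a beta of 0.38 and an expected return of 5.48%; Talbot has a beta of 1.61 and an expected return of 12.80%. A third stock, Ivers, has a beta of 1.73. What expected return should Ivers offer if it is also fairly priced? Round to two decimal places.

MRP (SML slope) = (12.80% − 5.48%) / (1.61 − 0.38) = 7.32% / 1.23 = 5.9512%
R_f (intercept) = 5.48% − 0.38 × 5.9512% = 3.2185%
E(R_Ivers) = R_f + β × MRP = 3.2185% + 1.73 × 5.9512% = 13.51%

13.51%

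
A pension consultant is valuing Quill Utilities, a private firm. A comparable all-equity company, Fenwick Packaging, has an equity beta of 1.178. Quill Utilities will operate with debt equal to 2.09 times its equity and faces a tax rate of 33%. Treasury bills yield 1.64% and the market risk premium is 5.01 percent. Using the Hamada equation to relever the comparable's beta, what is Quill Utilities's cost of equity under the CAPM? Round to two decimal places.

β_L = β_U × [1 + (1 − t)(D/E)] = 1.178 × [1 + (1 − 0.33) × 2.09]
    = 1.178 × [1 + 0.67 × 2.09] = 1.178 × 2.4003 = 2.8276
E(R) = R_f + β_L × MRP = 1.64% + 2.8276 × 5.01% = 15.81%

15.81%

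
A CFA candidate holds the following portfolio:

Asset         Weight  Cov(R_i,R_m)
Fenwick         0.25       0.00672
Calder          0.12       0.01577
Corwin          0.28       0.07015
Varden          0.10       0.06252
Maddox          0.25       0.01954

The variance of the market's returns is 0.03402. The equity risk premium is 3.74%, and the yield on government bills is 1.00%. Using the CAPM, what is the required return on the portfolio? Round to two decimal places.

β_Fenwick = 0.00672 / 0.03402 = 0.1975
β_Calder = 0.01577 / 0.03402 = 0.4636
β_Corwin = 0.07015 / 0.03402 = 2.0620
β_Varden = 0.06252 / 0.03402 = 1.8377
β_Maddox = 0.01954 / 0.03402 = 0.5744
β_P = Σ w_i β_i = 0.25×0.1975 + 0.12×0.4636 + 0.28×2.0620 + 0.10×1.8377 + 0.25×0.5744 = 1.0097
E(R_P) = R_f + β_P × MRP = 1.00% + 1.0097 × 3.74% = 4.78%

4.78%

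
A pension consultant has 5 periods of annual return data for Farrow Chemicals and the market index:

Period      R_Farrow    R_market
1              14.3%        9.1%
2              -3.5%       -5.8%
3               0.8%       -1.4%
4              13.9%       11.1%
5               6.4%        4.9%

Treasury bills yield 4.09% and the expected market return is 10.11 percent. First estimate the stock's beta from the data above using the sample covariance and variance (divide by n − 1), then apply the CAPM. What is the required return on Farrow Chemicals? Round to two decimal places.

10.68%

Mean R_i = (14.3 − 3.5 + 0.8 + 13.9 + 6.4) / 5 = 6.3800%
Mean R_m = (9.1 − 5.8 − 1.4 + 11.1 + 4.9) / 5 = 3.5800%
Σ(R_i − R̄_i)(R_m − R̄_m) = 220.7580  ⇒  Cov = 220.7580 / 4 = 55.1895
Σ(R_m − R̄_m)² = 201.5480  ⇒  Var(R_m) = 201.5480 / 4 = 50.3870
β = Cov / Var(R_m) = 55.1895 / 50.3870 = 1.0953
MRP = 10.11% − 4.09% = 6.02%
E(R) = R_f + β × MRP = 4.09% + 1.0953 × 6.02% = 10.68%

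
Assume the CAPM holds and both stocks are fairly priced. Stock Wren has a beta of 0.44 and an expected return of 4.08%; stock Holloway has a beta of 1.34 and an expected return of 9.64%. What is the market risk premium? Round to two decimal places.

6.18%

Both satisfy E(R) = R_f + β·MRP, so the slope of the SML is
MRP = (9.64% − 4.08%) / (1.34 − 0.44) = 5.56% / 0.90 = 6.1778%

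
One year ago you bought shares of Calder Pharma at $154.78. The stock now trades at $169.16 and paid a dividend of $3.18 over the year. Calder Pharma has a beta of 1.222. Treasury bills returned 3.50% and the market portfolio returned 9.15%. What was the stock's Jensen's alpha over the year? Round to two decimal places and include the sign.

+0.94%

Realised HPR = (P1 + D1 − P0) / P0 = (169.16 + 3.18 − 154.78) / 154.78 = 17.56 / 154.78 = 11.3451%
MRP = 9.15% − 3.50% = 5.65%
CAPM required = R_f + β·MRP = 3.50% + 1.222 × 5.65% = 10.40430%
α = realised − required = 11.3451% − 10.40430% = +0.94%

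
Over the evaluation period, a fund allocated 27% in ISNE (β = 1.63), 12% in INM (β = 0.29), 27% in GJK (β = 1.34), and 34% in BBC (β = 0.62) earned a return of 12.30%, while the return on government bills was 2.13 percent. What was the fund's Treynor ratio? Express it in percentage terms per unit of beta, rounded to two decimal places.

9.71%

β_P = 0.27×1.63 + 0.12×0.29 + 0.27×1.34 + 0.34×0.62 = 1.0475
Treynor = (R_P − R_f) / β_P = (12.30% − 2.13%) / 1.0475 = 10.17% / 1.0475 = 9.71%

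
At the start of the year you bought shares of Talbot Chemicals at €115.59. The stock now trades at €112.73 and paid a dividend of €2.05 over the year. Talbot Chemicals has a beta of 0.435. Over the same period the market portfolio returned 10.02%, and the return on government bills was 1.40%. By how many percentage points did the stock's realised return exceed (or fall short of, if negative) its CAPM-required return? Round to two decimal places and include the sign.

Realised HPR = (P1 + D1 − P0) / P0 = (112.73 + 2.05 − 115.59) / 115.59 = -0.81 / 115.59 = -0.7008%
MRP = 10.02% − 1.40% = 8.62%
CAPM required = R_f + β·MRP = 1.40% + 0.435 × 8.62% = 5.14970%
α = realised − required = -0.7008% − 5.14970% = -5.85%

-5.85%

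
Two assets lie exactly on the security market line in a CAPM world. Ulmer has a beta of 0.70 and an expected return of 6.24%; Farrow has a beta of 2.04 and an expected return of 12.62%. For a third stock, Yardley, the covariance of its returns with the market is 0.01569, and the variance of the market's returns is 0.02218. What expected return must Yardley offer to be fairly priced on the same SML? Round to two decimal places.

MRP = (12.62% − 6.24%) / (2.04 − 0.70) = 4.7612%
R_f = 6.24% − 0.70 × 4.7612% = 2.9072%
β_Yardley = Cov / Var(R_m) = 0.01569 / 0.02218 = 0.7074
E(R_Yardley) = R_f + β × MRP = 2.9072% + 0.7074 × 4.7612% = 6.28%

6.28%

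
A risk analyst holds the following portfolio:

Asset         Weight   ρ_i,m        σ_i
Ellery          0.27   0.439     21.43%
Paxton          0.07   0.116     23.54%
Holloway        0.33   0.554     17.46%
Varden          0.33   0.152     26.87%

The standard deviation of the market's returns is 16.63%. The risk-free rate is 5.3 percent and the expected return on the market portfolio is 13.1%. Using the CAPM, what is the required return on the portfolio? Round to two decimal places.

8.71%

β_Ellery = 0.439 × 21.43% / 16.63% = 0.5657
β_Paxton = 0.116 × 23.54% / 16.63% = 0.1642
β_Holloway = 0.554 × 17.46% / 16.63% = 0.5817
β_Varden = 0.152 × 26.87% / 16.63% = 0.2456
β_P = Σ w_i β_i = 0.27×0.5657 + 0.07×0.1642 + 0.33×0.5817 + 0.33×0.2456 = 0.4372
MRP = 13.1% − 5.3% = 7.80%
E(R_P) = R_f + β_P × MRP = 5.3% + 0.4372 × 7.8% = 8.71%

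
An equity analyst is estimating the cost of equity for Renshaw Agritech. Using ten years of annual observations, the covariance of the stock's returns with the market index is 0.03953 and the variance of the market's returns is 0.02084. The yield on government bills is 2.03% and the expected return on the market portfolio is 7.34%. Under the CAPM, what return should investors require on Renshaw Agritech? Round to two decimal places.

12.10%

β = Cov(R_i, R_m) / Var(R_m) = 0.03953 / 0.02084 = 1.8968
MRP = 7.34% − 2.03% = 5.31%
E(R) = R_f + β × MRP = 2.03% + 1.8968 × 5.31% = 12.10%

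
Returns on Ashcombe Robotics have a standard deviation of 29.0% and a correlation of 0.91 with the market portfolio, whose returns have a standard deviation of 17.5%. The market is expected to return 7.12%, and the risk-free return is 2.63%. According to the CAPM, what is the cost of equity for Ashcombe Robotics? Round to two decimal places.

β = ρ × σ_i / σ_m = 0.91 × 29.0% / 17.5% = 1.5080
MRP = 7.12% − 2.63% = 4.49%
E(R) = 2.63% + 1.5080 × 4.49% = 9.40%

9.40%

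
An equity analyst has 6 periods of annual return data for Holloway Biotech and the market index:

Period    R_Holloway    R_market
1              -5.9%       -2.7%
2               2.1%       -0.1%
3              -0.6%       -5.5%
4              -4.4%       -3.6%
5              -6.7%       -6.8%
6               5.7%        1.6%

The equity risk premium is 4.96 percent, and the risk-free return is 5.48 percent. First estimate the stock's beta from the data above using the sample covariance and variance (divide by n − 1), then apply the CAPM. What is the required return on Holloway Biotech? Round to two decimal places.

Mean R_i = (-5.9 + 2.1 − 0.6 − 4.4 − 6.7 + 5.7) / 6 = -1.6333%
Mean R_m = (-2.7 − 0.1 − 5.5 − 3.6 − 6.8 + 1.6) / 6 = -2.8500%
Σ(R_i − R̄_i)(R_m − R̄_m) = 61.6100  ⇒  Cov = 61.6100 / 5 = 12.3220
Σ(R_m − R̄_m)² = 50.5750  ⇒  Var(R_m) = 50.5750 / 5 = 10.1150
β = Cov / Var(R_m) = 12.3220 / 10.1150 = 1.2182
E(R) = R_f + β × MRP = 5.48% + 1.2182 × 4.96% = 11.52%

11.52%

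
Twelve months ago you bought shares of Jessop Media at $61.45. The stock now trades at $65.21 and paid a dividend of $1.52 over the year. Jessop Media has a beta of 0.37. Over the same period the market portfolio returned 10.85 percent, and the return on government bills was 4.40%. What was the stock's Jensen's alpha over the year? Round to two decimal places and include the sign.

Realised HPR = (P1 + D1 − P0) / P0 = (65.21 + 1.52 − 61.45) / 61.45 = 5.28 / 61.45 = 8.5924%
MRP = 10.85% − 4.40% = 6.45%
CAPM required = R_f + β·MRP = 4.40% + 0.37 × 6.45% = 6.7865%
α = realised − required = 8.5924% − 6.7865% = +1.81%

+1.81%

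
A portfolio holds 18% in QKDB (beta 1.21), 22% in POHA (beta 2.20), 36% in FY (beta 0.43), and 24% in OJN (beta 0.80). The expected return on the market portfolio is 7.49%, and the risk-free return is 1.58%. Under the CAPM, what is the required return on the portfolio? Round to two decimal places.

β_P = Σ w_i β_i = 0.18×1.21 + 0.22×2.20 + 0.36×0.43 + 0.24×0.80 = 1.0486
MRP = 7.49% − 1.58% = 5.91%
E(R_P) = R_f + β_P × MRP = 1.58% + 1.0486 × 5.91% = 7.78%

7.78%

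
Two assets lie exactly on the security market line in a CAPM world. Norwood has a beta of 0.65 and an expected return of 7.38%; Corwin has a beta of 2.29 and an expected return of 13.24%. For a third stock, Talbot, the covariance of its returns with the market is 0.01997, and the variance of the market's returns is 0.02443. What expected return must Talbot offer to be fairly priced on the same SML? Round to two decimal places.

MRP = (13.24% − 7.38%) / (2.29 − 0.65) = 3.5732%
R_f = 7.38% − 0.65 × 3.5732% = 5.0574%
β_Talbot = Cov / Var(R_m) = 0.01997 / 0.02443 = 0.8174
E(R_Talbot) = R_f + β × MRP = 5.0574% + 0.8174 × 3.5732% = 7.98%

7.98%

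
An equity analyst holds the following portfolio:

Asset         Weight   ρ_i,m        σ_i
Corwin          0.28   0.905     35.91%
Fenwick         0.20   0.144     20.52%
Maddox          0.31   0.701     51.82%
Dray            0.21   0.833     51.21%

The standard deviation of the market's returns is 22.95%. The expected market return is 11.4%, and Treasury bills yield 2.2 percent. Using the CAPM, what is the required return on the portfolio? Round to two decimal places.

β_Corwin = 0.905 × 35.91% / 22.95% = 1.4161
β_Fenwick = 0.144 × 20.52% / 22.95% = 0.1288
β_Maddox = 0.701 × 51.82% / 22.95% = 1.5828
β_Dray = 0.833 × 51.21% / 22.95% = 1.8587
β_P = Σ w_i β_i = 0.28×1.4161 + 0.20×0.1288 + 0.31×1.5828 + 0.21×1.8587 = 1.3033
MRP = 11.4% − 2.2% = 9.20%
E(R_P) = R_f + β_P × MRP = 2.2% + 1.3033 × 9.2% = 14.19%

14.19%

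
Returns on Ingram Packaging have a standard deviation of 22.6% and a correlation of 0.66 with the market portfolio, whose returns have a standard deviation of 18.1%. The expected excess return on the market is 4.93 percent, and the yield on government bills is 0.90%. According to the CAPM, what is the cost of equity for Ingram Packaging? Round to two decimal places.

4.96%

β = ρ × σ_i / σ_m = 0.66 × 22.6% / 18.1% = 0.8241
E(R) = 0.90% + 0.8241 × 4.93% = 4.96%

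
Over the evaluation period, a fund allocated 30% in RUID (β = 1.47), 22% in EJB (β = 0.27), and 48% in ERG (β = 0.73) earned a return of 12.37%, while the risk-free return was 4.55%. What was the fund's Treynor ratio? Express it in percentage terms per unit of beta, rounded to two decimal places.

9.19%

β_P = 0.30×1.47 + 0.22×0.27 + 0.48×0.73 = 0.8508
Treynor = (R_P − R_f) / β_P = (12.37% − 4.55%) / 0.8508 = 7.82% / 0.8508 = 9.19%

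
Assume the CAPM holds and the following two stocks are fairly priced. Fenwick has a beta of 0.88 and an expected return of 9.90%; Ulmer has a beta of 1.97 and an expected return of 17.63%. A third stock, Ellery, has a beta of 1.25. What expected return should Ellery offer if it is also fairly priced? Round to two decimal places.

12.52%

MRP (SML slope) = (17.63% − 9.90%) / (1.97 − 0.88) = 7.73% / 1.09 = 7.0917%
R_f (intercept) = 9.90% − 0.88 × 7.0917% = 3.6593%
E(R_Ellery) = R_f + β × MRP = 3.6593% + 1.25 × 7.0917% = 12.52%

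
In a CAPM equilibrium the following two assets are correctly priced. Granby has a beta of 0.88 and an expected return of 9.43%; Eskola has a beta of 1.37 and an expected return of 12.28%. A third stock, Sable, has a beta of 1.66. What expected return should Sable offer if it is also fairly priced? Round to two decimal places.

MRP (SML slope) = (12.28% − 9.43%) / (1.37 − 0.88) = 2.85% / 0.49 = 5.8163%
R_f (intercept) = 9.43% − 0.88 × 5.8163% = 4.3117%
E(R_Sable) = R_f + β × MRP = 4.3117% + 1.66 × 5.8163% = 13.97%

13.97%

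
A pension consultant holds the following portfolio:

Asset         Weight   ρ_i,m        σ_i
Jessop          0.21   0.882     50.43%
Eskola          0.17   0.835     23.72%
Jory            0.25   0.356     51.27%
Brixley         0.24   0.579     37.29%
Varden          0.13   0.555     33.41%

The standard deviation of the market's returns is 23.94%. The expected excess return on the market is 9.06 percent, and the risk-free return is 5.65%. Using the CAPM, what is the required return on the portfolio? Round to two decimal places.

15.06%

β_Jessop = 0.882 × 50.43% / 23.94% = 1.8579
β_Eskola = 0.835 × 23.72% / 23.94% = 0.8273
β_Jory = 0.356 × 51.27% / 23.94% = 0.7624
β_Brixley = 0.579 × 37.29% / 23.94% = 0.9019
β_Varden = 0.555 × 33.41% / 23.94% = 0.7745
β_P = Σ w_i β_i = 0.21×1.8579 + 0.17×0.8273 + 0.25×0.7624 + 0.24×0.9019 + 0.13×0.7745 = 1.0385
E(R_P) = R_f + β_P × MRP = 5.65% + 1.0385 × 9.06% = 15.06%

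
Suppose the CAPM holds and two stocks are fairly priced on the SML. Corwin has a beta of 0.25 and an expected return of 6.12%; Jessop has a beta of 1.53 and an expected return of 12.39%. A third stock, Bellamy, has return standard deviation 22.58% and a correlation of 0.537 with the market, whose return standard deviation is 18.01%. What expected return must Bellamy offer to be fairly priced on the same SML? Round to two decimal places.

8.19%

MRP = (12.39% − 6.12%) / (1.53 − 0.25) = 4.8984%
R_f = 6.12% − 0.25 × 4.8984% = 4.8954%
β_Bellamy = ρ·σ_i/σ_m = 0.537 × 22.58 / 18.01 = 0.6733
E(R_Bellamy) = R_f + β × MRP = 4.8954% + 0.6733 × 4.8984% = 8.19%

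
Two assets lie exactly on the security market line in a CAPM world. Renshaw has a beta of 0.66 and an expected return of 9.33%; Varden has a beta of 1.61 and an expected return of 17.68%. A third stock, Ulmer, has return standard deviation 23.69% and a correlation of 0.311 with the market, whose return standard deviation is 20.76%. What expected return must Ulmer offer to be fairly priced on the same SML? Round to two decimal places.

MRP = (17.68% − 9.33%) / (1.61 − 0.66) = 8.7895%
R_f = 9.33% − 0.66 × 8.7895% = 3.5289%
β_Ulmer = ρ·σ_i/σ_m = 0.311 × 23.69 / 20.76 = 0.3549
E(R_Ulmer) = R_f + β × MRP = 3.5289% + 0.3549 × 8.7895% = 6.65%

6.65%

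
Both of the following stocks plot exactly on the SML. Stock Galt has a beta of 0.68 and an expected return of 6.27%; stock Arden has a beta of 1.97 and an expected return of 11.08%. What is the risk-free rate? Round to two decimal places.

3.73%

Both satisfy E(R) = R_f + β·MRP, so the slope of the SML is
MRP = (11.08% − 6.27%) / (1.97 − 0.68) = 4.81% / 1.29 = 3.7287%
R_f = E(R_Galt) − β_Galt·MRP = 6.27% − 0.68 × 3.7287% = 3.7345%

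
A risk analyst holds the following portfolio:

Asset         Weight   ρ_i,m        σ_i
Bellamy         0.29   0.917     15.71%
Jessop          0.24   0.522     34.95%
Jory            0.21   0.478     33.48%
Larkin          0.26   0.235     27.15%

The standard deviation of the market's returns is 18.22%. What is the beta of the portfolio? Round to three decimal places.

β_Bellamy = 0.917 × 15.71% / 18.22% = 0.7907
β_Jessop = 0.522 × 34.95% / 18.22% = 1.0013
β_Jory = 0.478 × 33.48% / 18.22% = 0.8783
β_Larkin = 0.235 × 27.15% / 18.22% = 0.3502
β_P = Σ w_i β_i = 0.29×0.7907 + 0.24×1.0013 + 0.21×0.8783 + 0.26×0.3502 = 0.7451

0.745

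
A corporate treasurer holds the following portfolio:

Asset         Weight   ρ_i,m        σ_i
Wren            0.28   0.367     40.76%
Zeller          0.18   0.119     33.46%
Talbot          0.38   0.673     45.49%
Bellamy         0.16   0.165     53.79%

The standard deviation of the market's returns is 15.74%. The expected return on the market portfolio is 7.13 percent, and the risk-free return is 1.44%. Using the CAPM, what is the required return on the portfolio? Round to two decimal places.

7.93%

β_Wren = 0.367 × 40.76% / 15.74% = 0.9504
β_Zeller = 0.119 × 33.46% / 15.74% = 0.2530
β_Talbot = 0.673 × 45.49% / 15.74% = 1.9450
β_Bellamy = 0.165 × 53.79% / 15.74% = 0.5639
β_P = Σ w_i β_i = 0.28×0.9504 + 0.18×0.2530 + 0.38×1.9450 + 0.16×0.5639 = 1.1410
MRP = 7.13% − 1.44% = 5.69%
E(R_P) = R_f + β_P × MRP = 1.44% + 1.1410 × 5.69% = 7.93%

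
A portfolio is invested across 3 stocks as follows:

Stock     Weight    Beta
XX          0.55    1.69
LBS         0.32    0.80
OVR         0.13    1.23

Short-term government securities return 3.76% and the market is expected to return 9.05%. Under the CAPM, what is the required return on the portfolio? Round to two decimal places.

β_P = Σ w_i β_i = 0.55×1.69 + 0.32×0.80 + 0.13×1.23 = 1.3454
MRP = 9.05% − 3.76% = 5.29%
E(R_P) = R_f + β_P × MRP = 3.76% + 1.3454 × 5.29% = 10.88%

10.88%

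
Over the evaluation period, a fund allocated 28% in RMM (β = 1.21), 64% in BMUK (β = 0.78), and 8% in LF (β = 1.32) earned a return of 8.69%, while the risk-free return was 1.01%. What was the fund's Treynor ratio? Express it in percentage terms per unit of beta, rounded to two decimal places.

8.14%

β_P = 0.28×1.21 + 0.64×0.78 + 0.08×1.32 = 0.9436
Treynor = (R_P − R_f) / β_P = (8.69% − 1.01%) / 0.9436 = 7.68% / 0.9436 = 8.14%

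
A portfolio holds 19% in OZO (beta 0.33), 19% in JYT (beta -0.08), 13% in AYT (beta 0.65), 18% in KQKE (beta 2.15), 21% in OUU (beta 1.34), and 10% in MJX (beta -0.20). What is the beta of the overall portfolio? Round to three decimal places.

β_P = Σ w_i β_i = 0.19×0.33 + 0.19×-0.08 + 0.13×0.65 + 0.18×2.15 + 0.21×1.34 + 0.10×-0.20 = 0.7804

0.780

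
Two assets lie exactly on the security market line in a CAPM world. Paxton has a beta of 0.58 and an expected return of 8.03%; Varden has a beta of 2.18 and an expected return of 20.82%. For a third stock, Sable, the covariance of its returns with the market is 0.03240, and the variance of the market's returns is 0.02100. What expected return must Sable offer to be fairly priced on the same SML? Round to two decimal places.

MRP = (20.82% − 8.03%) / (2.18 − 0.58) = 7.9938%
R_f = 8.03% − 0.58 × 7.9938% = 3.3936%
β_Sable = Cov / Var(R_m) = 0.03240 / 0.02100 = 1.5429
E(R_Sable) = R_f + β × MRP = 3.3936% + 1.5429 × 7.9938% = 15.73%

15.73%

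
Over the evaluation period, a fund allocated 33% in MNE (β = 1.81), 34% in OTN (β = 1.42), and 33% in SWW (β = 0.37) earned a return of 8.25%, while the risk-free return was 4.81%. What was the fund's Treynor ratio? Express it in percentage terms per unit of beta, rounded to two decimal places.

β_P = 0.33×1.81 + 0.34×1.42 + 0.33×0.37 = 1.2022
Treynor = (R_P − R_f) / β_P = (8.25% − 4.81%) / 1.2022 = 3.44% / 1.2022 = 2.86%

2.86%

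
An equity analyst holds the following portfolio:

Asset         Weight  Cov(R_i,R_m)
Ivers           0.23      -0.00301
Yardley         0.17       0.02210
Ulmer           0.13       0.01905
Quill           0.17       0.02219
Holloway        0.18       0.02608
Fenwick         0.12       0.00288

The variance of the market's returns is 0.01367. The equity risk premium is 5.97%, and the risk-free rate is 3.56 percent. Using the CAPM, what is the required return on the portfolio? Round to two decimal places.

β_Ivers = -0.00301 / 0.01367 = -0.2202
β_Yardley = 0.02210 / 0.01367 = 1.6167
β_Ulmer = 0.01905 / 0.01367 = 1.3936
β_Quill = 0.02219 / 0.01367 = 1.6233
β_Holloway = 0.02608 / 0.01367 = 1.9078
β_Fenwick = 0.00288 / 0.01367 = 0.2107
β_P = Σ w_i β_i = 0.23×-0.2202 + 0.17×1.6167 + 0.13×1.3936 + 0.17×1.6233 + 0.18×1.9078 + 0.12×0.2107 = 1.0500
E(R_P) = R_f + β_P × MRP = 3.56% + 1.0500 × 5.97% = 9.83%

9.83%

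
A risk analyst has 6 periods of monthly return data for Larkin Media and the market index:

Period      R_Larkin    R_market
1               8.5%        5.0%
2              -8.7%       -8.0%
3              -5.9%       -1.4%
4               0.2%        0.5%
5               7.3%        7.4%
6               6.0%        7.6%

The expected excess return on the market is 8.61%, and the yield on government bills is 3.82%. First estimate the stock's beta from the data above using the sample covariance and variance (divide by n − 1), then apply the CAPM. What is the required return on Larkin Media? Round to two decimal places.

13.52%

Mean R_i = (8.5 − 8.7 − 5.9 + 0.2 + 7.3 + 6.0) / 6 = 1.2333%
Mean R_m = (5.0 − 8.0 − 1.4 + 0.5 + 7.4 + 7.6) / 6 = 1.8500%
Σ(R_i − R̄_i)(R_m − R̄_m) = 206.3900  ⇒  Cov = 206.3900 / 5 = 41.2780
Σ(R_m − R̄_m)² = 183.1950  ⇒  Var(R_m) = 183.1950 / 5 = 36.6390
β = Cov / Var(R_m) = 41.2780 / 36.6390 = 1.1266
E(R) = R_f + β × MRP = 3.82% + 1.1266 × 8.61% = 13.52%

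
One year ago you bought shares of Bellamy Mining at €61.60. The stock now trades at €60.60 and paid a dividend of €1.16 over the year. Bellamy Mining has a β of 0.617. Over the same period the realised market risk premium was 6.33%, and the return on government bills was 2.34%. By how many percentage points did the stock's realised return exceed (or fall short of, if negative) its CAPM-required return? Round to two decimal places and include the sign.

-5.99%

Realised HPR = (P1 + D1 − P0) / P0 = (60.60 + 1.16 − 61.60) / 61.60 = 0.16 / 61.60 = 0.2597%
CAPM required = R_f + β·MRP = 2.34% + 0.617 × 6.33% = 6.24561%
α = realised − required = 0.2597% − 6.24561% = -5.99%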